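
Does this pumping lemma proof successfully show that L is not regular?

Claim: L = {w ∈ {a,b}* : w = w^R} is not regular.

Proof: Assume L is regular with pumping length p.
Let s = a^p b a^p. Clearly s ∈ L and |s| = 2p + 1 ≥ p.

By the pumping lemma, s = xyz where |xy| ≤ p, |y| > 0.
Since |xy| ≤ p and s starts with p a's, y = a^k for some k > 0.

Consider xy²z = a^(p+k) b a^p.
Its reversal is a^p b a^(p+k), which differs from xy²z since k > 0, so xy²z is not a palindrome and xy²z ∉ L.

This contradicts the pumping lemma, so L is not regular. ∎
The proof is correct.

This proof is valid because:
1. s = a^p b a^p is in L and is chosen in terms of p, so |s| ≥ p holds for every p
2. The decomposition analysis is correct: |xy| ≤ p forces y to lie inside the leading a's
3. The contradiction is valid: a^(p+k) b a^p has more a's before the b than after it, so it is not a palindrome
4. The conclusion follows logically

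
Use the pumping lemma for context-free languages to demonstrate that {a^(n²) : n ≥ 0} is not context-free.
Assume for contradiction that L is context-free, and let p ≥ 1 be the pumping length given by the pumping lemma for CFLs.
Choose s = a^(p²). Then s ∈ L and |s| = p² ≥ p.
By the CFL pumping lemma, s = uvxyz for some u, v, x, y, z with |vxy| ≤ p, |vy| ≥ 1, and uv^i xy^i z ∈ L for every i ≥ 0.
All symbols are a's, so only lengths matter: let k = |vy|, with 1 ≤ k ≤ |vxy| ≤ p.

Take i = 2: |uv²xy²z| = p² + k, and p² < p² + k ≤ p² + p < (p + 1)².
So the length lies strictly between consecutive squares and is not a perfect square; uv²xy²z ∉ L.

This contradicts the CFL pumping lemma, which requires uv^i xy^i z ∈ L for all i ≥ 0.
Hence L = {a^(n²) : n ≥ 0} is not context-free. ∎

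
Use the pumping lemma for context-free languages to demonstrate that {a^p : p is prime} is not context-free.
Assume for contradiction that L is context-free, and let p ≥ 1 be the pumping length given by the pumping lemma for CFLs.
Choose a prime q with q ≥ p and let s = a^q. Then s ∈ L and |s| = q ≥ p.
By the CFL pumping lemma, s = uvxyz for some u, v, x, y, z with |vxy| ≤ p, |vy| ≥ 1, and uv^i xy^i z ∈ L for every i ≥ 0.
All symbols are a's, so only lengths matter: let k = |vy|, with 1 ≤ k ≤ p. Then |uv^i xy^i z| = q + (i − 1)k.

Take i = q + 1: the length is q + qk = q(k + 1).
Both factors satisfy q ≥ 2 and k + 1 ≥ 2, so q(k + 1) is composite and uv^(q+1) xy^(q+1) z ∉ L.

This contradicts the CFL pumping lemma, which requires uv^i xy^i z ∈ L for all i ≥ 0.
Hence L = {a^p : p is prime} is not context-free. ∎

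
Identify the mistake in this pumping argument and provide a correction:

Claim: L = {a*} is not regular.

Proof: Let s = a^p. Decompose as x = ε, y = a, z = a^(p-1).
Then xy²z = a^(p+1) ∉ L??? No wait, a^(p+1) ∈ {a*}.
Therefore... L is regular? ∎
Error: The proof attempts to show a*  is not regular, but a* IS regular!

Correction: a* is a regular language (recognized by a simple DFA with one accepting state and self-loop on 'a'). The pumping lemma can only prove non-regularity, not regularity. For regular languages, pumping always works.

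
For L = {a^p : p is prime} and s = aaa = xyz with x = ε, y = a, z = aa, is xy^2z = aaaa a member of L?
No

xy²z = ε · aa · aa = aaaa.
aaaa has length 4 = 2 × 2, which is not prime, so it is not in L.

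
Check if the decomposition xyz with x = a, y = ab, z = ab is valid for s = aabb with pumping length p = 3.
Violated: xyz = s

The decomposition x = a, y = ab, z = ab for s = aabb with p = 3
violates the constraint: xyz = s

xyz = 'a' + 'ab' + 'ab' = 'aabab' ≠ 'aabb' = s. The decomposition doesn't reconstruct s.

Pumping lemma constraints:
1. xyz = s (decomposition is valid)
2. |xy| ≤ p
3. |y| > 0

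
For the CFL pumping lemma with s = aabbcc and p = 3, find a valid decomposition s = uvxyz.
u='aa', v='b', x='b', y='c', z='c'

For s = aabbcc with pumping length p = 3:

One valid decomposition:
- u = 'aa'
- v = 'b'
- x = 'b'
- y = 'c'
- z = 'c'

Verification:
- uvxyz = 'aa' + 'b' + 'b' + 'c' + 'c' = aabbcc ✓
- |vxy| = |'bbc'| = 3 ≤ 3 ✓
- |vy| = |'bc'| = 2 > 0 ✓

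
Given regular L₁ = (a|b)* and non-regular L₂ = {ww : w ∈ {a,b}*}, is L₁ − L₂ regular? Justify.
No — L₁ − L₂ is not regular.

L₁ − L₂ is the complement of {ww} within {a,b}*. If it were regular, its complement {ww} would be regular as well (regular languages are closed under complement) — contradiction. So L₁ − L₂ is not regular.

Note that the bare facts "L₁ regular, L₂ non-regular" do not settle the question by themselves: the closure of regular languages under ∪, ∩, complement and difference applies only when BOTH operands are regular. With a non-regular operand the result can come out regular or non-regular depending on the specific languages, so one has to work out L₁ − L₂ for this particular pair, as above.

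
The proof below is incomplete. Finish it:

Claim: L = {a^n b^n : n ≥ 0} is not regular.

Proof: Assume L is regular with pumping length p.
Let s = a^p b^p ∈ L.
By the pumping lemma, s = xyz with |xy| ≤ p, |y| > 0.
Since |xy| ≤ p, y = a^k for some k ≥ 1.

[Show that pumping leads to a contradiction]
Consider xy²z = a^(p+k) b^p.

Since k ≥ 1, we have p + k > p.
So xy²z has more a's than b's: (p+k) a's vs p b's.
This means xy²z ∉ L because a^n b^n requires equal counts.

This contradicts the pumping lemma which states xy²z ∈ L.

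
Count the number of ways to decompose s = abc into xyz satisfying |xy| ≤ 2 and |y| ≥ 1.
3

For s = 'abc' with pumping length p = 2:

Constraints: |xy| ≤ 2, |y| > 0

Valid decompositions (|xy| ≤ p, |y| ≥ 1):
  • x='', y='a', z='bc'
  • x='a', y='b', z='c'
  • x='', y='ab', z='c'

Total count: 3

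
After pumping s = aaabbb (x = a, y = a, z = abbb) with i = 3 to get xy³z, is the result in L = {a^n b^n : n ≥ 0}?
No

xy³z = a · aaa · abbb = aaaaabbb.
aaaaabbb has 5 a's and 3 b's; 5 ≠ 3, so it is not in L.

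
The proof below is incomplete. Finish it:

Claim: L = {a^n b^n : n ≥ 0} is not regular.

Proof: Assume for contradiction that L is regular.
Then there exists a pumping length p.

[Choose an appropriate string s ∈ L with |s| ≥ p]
s = a^p b^p

This string is in L (has equal a's and b's) and has length 2p ≥ p.
Any decomposition xyz with |xy| ≤ p means y consists only of a's,
so pumping will unbalance the counts.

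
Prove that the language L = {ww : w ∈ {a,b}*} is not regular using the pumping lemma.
Assume for contradiction that L is regular, and let p ≥ 1 be the pumping length given by the pumping lemma.
Choose s = a^p b a^p b. Then s ∈ L (take w = a^p b) and |s| = 2p + 2 ≥ p.
By the pumping lemma, s = xyz for some x, y, z with |xy| ≤ p, |y| ≥ 1, and xy^i z ∈ L for every i ≥ 0.
Since |xy| ≤ p and the first p symbols of s are all a's, y = a^k for some k with 1 ≤ k ≤ p.

Take i = 2: t = xy²z = a^(p + k) b a^p b.
Suppose t = uu for some string u. The string t contains exactly two b's and ends in b, so u contains exactly one b and ends in b; hence u = a^j b for some j, and uu = a^j b a^j b. Comparing with t = a^(p + k) b a^p b forces j = p + k (first block) and j = p (second block), which is impossible since k ≥ 1. So t ∉ L.

This contradicts the pumping lemma, which requires xy^i z ∈ L for all i ≥ 0.
Hence L = {ww : w ∈ {a,b}*} is not regular. ∎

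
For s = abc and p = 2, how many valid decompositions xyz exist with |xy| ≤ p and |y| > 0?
3

For s = 'abc' with pumping length p = 2:

Constraints: |xy| ≤ 2, |y| > 0

Valid decompositions (|xy| ≤ p, |y| ≥ 1):
  • x='', y='a', z='bc'
  • x='a', y='b', z='c'
  • x='', y='ab', z='c'

Total count: 3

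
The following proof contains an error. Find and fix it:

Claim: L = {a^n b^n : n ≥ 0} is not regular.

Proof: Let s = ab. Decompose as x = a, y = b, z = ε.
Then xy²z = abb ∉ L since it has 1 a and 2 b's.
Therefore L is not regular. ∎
Error: The string s = ab might be shorter than the pumping length p.

Correction: Choose s = a^p b^p to ensure |s| ≥ p. Also, the decomposition is wrong: with |xy| ≤ p, y cannot include b's when s starts with p a's.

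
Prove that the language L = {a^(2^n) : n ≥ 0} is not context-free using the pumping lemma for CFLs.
Assume for contradiction that L is context-free, and let p ≥ 1 be the pumping length given by the pumping lemma for CFLs.
Choose s = a^(2^p). Then s ∈ L and |s| = 2^p ≥ p.
By the CFL pumping lemma, s = uvxyz for some u, v, x, y, z with |vxy| ≤ p, |vy| ≥ 1, and uv^i xy^i z ∈ L for every i ≥ 0.
All symbols are a's, so only lengths matter: let k = |vy|, with 1 ≤ k ≤ |vxy| ≤ p < 2^p.

Take i = 2: |uv²xy²z| = 2^p + k, and 2^p < 2^p + k < 2^p + 2^p = 2^(p+1).
So the length lies strictly between consecutive powers of two and is not a power of 2; uv²xy²z ∉ L.

This contradicts the CFL pumping lemma, which requires uv^i xy^i z ∈ L for all i ≥ 0.
Hence L = {a^(2^n) : n ≥ 0} is not context-free. ∎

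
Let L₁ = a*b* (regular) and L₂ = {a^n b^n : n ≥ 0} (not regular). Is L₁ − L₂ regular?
No — L₁ − L₂ is not regular.

a*b* − {a^n b^n} = {a^n b^m : n ≠ m}. If this were regular, then its complement intersected with a*b*, namely {a^n b^n : n ≥ 0}, would be regular too (closure under complement and intersection) — contradiction. So L₁ − L₂ is not regular.

Note that the bare facts "L₁ regular, L₂ non-regular" do not settle the question by themselves: the closure of regular languages under ∪, ∩, complement and difference applies only when BOTH operands are regular. With a non-regular operand the result can come out regular or non-regular depending on the specific languages, so one has to work out L₁ − L₂ for this particular pair, as above.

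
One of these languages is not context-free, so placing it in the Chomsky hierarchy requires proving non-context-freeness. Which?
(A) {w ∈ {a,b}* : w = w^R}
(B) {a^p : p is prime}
(B) {a^p : p is prime}

(B) {a^p : p is prime} requires the CFL pumping lemma.

- {w ∈ {a,b}* : w = w^R} is context-free (but not regular)
  • Can be shown non-regular with the regular pumping lemma
  • After pumping, the string is no longer symmetric

- {a^p : p is prime} is NOT context-free
  • Requires the CFL pumping lemma to prove
  • The CFL pumping lemma also fails because prime gaps are unbounded

The CFL pumping lemma is "stronger" in that it can prove non-membership
in the larger class of context-free languages.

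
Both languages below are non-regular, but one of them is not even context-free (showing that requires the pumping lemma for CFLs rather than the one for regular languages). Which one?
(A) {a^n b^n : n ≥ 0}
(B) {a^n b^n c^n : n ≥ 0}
(B) {a^n b^n c^n : n ≥ 0}

(B) {a^n b^n c^n : n ≥ 0} requires the CFL pumping lemma.

- {a^n b^n : n ≥ 0} is context-free (but not regular)
  • Can be shown non-regular with the regular pumping lemma
  • After pumping, the number of a's and b's become unequal

- {a^n b^n c^n : n ≥ 0} is NOT context-free
  • Requires the CFL pumping lemma to prove
  • Cannot maintain three equal counts simultaneously

The CFL pumping lemma is "stronger" in that it can prove non-membership
in the larger class of context-free languages.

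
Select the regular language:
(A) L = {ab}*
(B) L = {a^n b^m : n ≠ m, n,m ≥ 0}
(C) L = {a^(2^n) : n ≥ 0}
(A) {ab}*

(A) L = {ab}* is regular.

This can be recognized by a finite automaton (DFA/NFA).
Regular expressions like {ab}* define regular languages.

The other choices are not regular:
- {a^n b^m : n ≠ m, n,m ≥ 0}: After pumping a's, we can make n = m
- {a^(2^n) : n ≥ 0}: After pumping, length is no longer a power of 2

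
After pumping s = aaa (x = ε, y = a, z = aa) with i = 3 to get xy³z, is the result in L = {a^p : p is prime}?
Yes

xy³z = ε · aaa · aa = aaaaa.
aaaaa has length 5, which is prime, so it is in L.
(A single pumped string landing in L is not a contradiction by itself; a non-regularity proof needs some i for which xy^i z ∉ L, for every admissible decomposition.)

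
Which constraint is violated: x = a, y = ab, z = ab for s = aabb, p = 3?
Violated: xyz = s

The decomposition x = a, y = ab, z = ab for s = aabb with p = 3
violates the constraint: xyz = s

xyz = 'a' + 'ab' + 'ab' = 'aabab' ≠ 'aabb' = s. The decomposition doesn't reconstruct s.

Pumping lemma constraints:
1. xyz = s (decomposition is valid)
2. |xy| ≤ p
3. |y| > 0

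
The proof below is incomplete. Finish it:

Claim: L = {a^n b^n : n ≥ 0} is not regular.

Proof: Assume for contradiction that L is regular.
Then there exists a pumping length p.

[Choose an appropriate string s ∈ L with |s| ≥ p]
s = a^p b^p

This string is in L (has equal a's and b's) and has length 2p ≥ p.
Any decomposition xyz with |xy| ≤ p means y consists only of a's,
so pumping will unbalance the counts.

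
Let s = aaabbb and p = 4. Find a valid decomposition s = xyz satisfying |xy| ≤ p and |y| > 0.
x = 'a', y = 'a', z = 'abbb'

For s = aaabbb and p = 4, one valid decomposition is:
- x = 'a' (length 1)
- y = 'a' (length 1)
- z = 'abbb' (length 4)

Verification:
- xyz = 'a' + 'a' + 'abbb' = aaabbb ✓
- |xy| = 2 ≤ 4 ✓
- |y| = 1 > 0 ✓

All pumping lemma constraints are satisfied.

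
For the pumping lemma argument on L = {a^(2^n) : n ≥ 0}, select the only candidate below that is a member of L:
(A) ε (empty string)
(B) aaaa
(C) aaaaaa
(B) aaaa

The pumping lemma is applied to a string s that lies in L, so first check membership of each option:
- (A) ε has length 0, which is not a power of 2, so it is not in L ✗
- (B) aaaa has length 4 = 2^2, so it is in L ✓
- (C) aaaaaa has length 6, strictly between 2^2 = 4 and 2^3 = 8, so it is not in L ✗

Only (B) aaaa is in L, so it is the only candidate that could play the role of s.
(In a complete proof one picks s in terms of the pumping length p so that |s| ≥ p is guaranteed; a fixed string like aaaa illustrates the shape of such an s.)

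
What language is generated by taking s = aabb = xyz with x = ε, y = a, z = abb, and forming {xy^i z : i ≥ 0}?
{xy^i z : i ≥ 0} = {a^(i+1) b^2 : i ≥ 0} = {abb, aabb, aaabb, ...}

With x = ε, y = a, z = abb: Starting with aabb and pumping the first 'a' (z = abb keeps the second 'a'), we get strings with i+1 a's followed by 2 b's for i = 0, 1, 2, ...; note bb is not produced because z always contributes one a.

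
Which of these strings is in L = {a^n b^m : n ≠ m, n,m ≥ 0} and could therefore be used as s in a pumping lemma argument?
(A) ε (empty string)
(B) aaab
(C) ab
(B) aaab

The pumping lemma is applied to a string s that lies in L, so first check membership of each option:
- (A) ε = a^0 b^0 has n = m = 0, so it is not in L ✗
- (B) aaab = a^3 b^1 with 3 ≠ 1, so it is in L ✓
- (C) ab = a^1 b^1 has n = m = 1, so it is not in L ✗

Only (B) aaab is in L, so it is the only candidate that could play the role of s.
(In a complete proof one picks s in terms of the pumping length p so that |s| ≥ p is guaranteed; a fixed string like aaab illustrates the shape of such an s.)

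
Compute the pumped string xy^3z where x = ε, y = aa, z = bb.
aaaaaabb

Given x = '', y = 'aa', z = 'bb' and i = 3:

xy^3z = x + y·y·...·y (3 times) + z
       = '' + 'aa'^3 + 'bb'
       = '' + 'aaaaaa' + 'bb'
       = 'aaaaaabb'

The pumped string is 'aaaaaabb' with length 8.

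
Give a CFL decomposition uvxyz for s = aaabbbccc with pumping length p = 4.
u='aa', v='a', x='bb', y='b', z='ccc'

For s = aaabbbccc with pumping length p = 4:

One valid decomposition:
- u = 'aa'
- v = 'a'
- x = 'bb'
- y = 'b'
- z = 'ccc'

Verification:
- uvxyz = 'aa' + 'a' + 'bb' + 'b' + 'ccc' = aaabbbccc ✓
- |vxy| = |'abbb'| = 4 ≤ 4 ✓
- |vy| = |'ab'| = 2 > 0 ✓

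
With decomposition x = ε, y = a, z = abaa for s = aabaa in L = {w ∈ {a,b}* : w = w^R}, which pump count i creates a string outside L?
i = 0

xy⁰z = ε · ε · abaa = abaa; abaa reversed is aaba ≠ abaa, so it is not a palindrome and is not in L.
(Other choices also work, e.g. i = 2, 3; only i = 1 is guaranteed to stay in L since xy¹z = s.)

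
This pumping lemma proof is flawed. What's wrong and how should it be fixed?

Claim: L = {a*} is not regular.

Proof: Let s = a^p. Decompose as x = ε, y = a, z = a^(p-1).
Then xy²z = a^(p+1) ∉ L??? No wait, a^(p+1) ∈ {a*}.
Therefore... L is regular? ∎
Error: The proof attempts to show a*  is not regular, but a* IS regular!

Correction: a* is a regular language (recognized by a simple DFA with one accepting state and self-loop on 'a'). The pumping lemma can only prove non-regularity, not regularity. For regular languages, pumping always works.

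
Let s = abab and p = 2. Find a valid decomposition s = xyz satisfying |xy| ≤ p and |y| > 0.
x = '', y = 'ab', z = 'ab'

For s = abab and p = 2, one valid decomposition is:
- x = '' (length 0)
- y = 'ab' (length 2)
- z = 'ab' (length 2)

Verification:
- xyz = '' + 'ab' + 'ab' = abab ✓
- |xy| = 2 ≤ 2 ✓
- |y| = 2 > 0 ✓

All pumping lemma constraints are satisfied.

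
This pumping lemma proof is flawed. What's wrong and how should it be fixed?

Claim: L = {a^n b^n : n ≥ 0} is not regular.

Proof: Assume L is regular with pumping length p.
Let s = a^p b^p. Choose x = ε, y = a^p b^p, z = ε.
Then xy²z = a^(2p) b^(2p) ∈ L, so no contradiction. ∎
Error: The decomposition violates |xy| ≤ p. With y = a^p b^p, |xy| = |y| = 2p > p. (The proof also miscomputes xy²z, which would be a^p b^p a^p b^p rather than a^(2p) b^(2p), and it wrongly treats one harmless decomposition as settling the matter — the prover does not get to choose the decomposition.)

Correction: The pumping lemma requires |xy| ≤ p, and the argument must handle every decomposition satisfying |xy| ≤ p, |y| ≥ 1. Since s starts with p a's, any such y consists only of a's, say y = a^k with k ≥ 1. Then xy²z = a^(p+k) b^p has unequal numbers of a's and b's, so xy²z ∉ L — the required contradiction.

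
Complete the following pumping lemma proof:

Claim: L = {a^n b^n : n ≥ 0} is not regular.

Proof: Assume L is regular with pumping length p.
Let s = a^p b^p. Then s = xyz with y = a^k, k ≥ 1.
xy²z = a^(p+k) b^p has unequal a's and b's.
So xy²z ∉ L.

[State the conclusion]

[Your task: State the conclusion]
This contradicts the pumping lemma for regular languages,
which guarantees xy^i z ∈ L for all i ≥ 0.

Since our assumption that L is regular leads to a contradiction,
we conclude that L = {a^n b^n : n ≥ 0} is NOT regular. ∎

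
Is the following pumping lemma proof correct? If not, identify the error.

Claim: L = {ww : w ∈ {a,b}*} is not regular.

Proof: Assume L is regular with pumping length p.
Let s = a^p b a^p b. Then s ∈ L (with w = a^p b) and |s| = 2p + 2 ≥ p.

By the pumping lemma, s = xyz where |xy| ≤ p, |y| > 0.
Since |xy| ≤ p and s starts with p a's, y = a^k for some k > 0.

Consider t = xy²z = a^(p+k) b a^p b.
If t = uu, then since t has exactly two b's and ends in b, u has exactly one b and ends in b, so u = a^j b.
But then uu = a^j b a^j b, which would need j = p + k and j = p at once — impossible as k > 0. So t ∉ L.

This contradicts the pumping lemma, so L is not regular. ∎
The proof is correct.

This proof is valid because:
1. s = a^p b a^p b is in L and is chosen in terms of p, so |s| ≥ p holds for every p
2. The decomposition analysis is correct: |xy| ≤ p forces y to lie inside the leading a's
3. The contradiction is valid: the argument shows a^(p+k) b a^p b cannot be split into two equal halves
4. The conclusion follows logically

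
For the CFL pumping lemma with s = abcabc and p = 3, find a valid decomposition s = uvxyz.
u='ab', v='c', x='a', y='b', z='c'

For s = abcabc with pumping length p = 3:

One valid decomposition:
- u = 'ab'
- v = 'c'
- x = 'a'
- y = 'b'
- z = 'c'

Verification:
- uvxyz = 'ab' + 'c' + 'a' + 'b' + 'c' = abcabc ✓
- |vxy| = |'cab'| = 3 ≤ 3 ✓
- |vy| = |'cb'| = 2 > 0 ✓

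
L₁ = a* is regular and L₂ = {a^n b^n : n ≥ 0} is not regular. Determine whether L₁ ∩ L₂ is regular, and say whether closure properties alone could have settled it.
Yes — L₁ ∩ L₂ is regular.

A string of a* contains no b's, and the only string of {a^n b^n} with no b's is ε (n = 0). So L₁ ∩ L₂ = {ε}, a finite language, which is regular.

Note that the bare facts "L₁ regular, L₂ non-regular" do not settle the question by themselves: the closure of regular languages under ∪, ∩, complement and difference applies only when BOTH operands are regular. With a non-regular operand the result can come out regular or non-regular depending on the specific languages, so one has to work out L₁ ∩ L₂ for this particular pair, as above.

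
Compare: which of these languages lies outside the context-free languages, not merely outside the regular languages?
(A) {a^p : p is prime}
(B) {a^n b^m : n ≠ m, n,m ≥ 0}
(A) {a^p : p is prime}

(A) {a^p : p is prime} requires the CFL pumping lemma.

- {a^n b^m : n ≠ m, n,m ≥ 0} is context-free (but not regular)
  • Can be shown non-regular with the regular pumping lemma
  • After pumping a's, we can make n = m

- {a^p : p is prime} is NOT context-free
  • Requires the CFL pumping lemma to prove
  • The CFL pumping lemma also fails because prime gaps are unbounded

The CFL pumping lemma is "stronger" in that it can prove non-membership
in the larger class of context-free languages.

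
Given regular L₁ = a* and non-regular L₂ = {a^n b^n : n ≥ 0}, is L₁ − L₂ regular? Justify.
Yes — L₁ − L₂ is regular.

The only string of a* that lies in {a^n b^n} is ε, so L₁ − L₂ = a* − {ε} = a⁺ = aa*, which is regular.

Note that the bare facts "L₁ regular, L₂ non-regular" do not settle the question by themselves: the closure of regular languages under ∪, ∩, complement and difference applies only when BOTH operands are regular. With a non-regular operand the result can come out regular or non-regular depending on the specific languages, so one has to work out L₁ − L₂ for this particular pair, as above.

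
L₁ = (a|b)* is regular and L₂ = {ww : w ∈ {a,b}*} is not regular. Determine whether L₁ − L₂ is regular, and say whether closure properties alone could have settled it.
No — L₁ − L₂ is not regular.

L₁ − L₂ is the complement of {ww} within {a,b}*. If it were regular, its complement {ww} would be regular as well (regular languages are closed under complement) — contradiction. So L₁ − L₂ is not regular.

Note that the bare facts "L₁ regular, L₂ non-regular" do not settle the question by themselves: the closure of regular languages under ∪, ∩, complement and difference applies only when BOTH operands are regular. With a non-regular operand the result can come out regular or non-regular depending on the specific languages, so one has to work out L₁ − L₂ for this particular pair, as above.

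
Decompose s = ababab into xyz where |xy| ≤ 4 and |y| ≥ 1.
x = 'a', y = 'ba', z = 'bab'

For s = ababab and p = 4, one valid decomposition is:
- x = 'a' (length 1)
- y = 'ba' (length 2)
- z = 'bab' (length 3)

Verification:
- xyz = 'a' + 'ba' + 'bab' = ababab ✓
- |xy| = 3 ≤ 4 ✓
- |y| = 2 > 0 ✓

All pumping lemma constraints are satisfied.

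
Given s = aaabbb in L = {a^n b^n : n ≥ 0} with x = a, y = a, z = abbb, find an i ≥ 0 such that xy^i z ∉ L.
i = 3

xy³z = a · aaa · abbb = aaaaabbb; aaaaabbb has 5 a's and 3 b's; 5 ≠ 3, so it is not in L.
(Other choices also work, e.g. i = 0, 2; only i = 1 is guaranteed to stay in L since xy¹z = s.)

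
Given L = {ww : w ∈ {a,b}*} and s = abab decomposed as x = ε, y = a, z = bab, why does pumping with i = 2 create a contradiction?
xy²z = aabab ∉ L

Pumping with i = 2 replaces y = a by y² = aa:
- Original: s = xyz = abab; abab splits into halves ab · ab, which are equal, so it is in L (w = ab)
- Pumped: xy²z = ε · aa · bab = aabab
- aabab has odd length 5, so it cannot be written as ww and is not in L

The pumping lemma would require xy²z ∈ L, so this decomposition yields a contradiction.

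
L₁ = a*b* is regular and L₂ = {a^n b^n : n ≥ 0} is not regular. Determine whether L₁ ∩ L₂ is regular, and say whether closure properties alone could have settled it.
No — L₁ ∩ L₂ is not regular.

Every string a^n b^n already lies in a*b*, so L₁ ∩ L₂ = {a^n b^n : n ≥ 0} = L₂ itself, which is the standard non-regular language (pump s = a^p b^p).

Note that the bare facts "L₁ regular, L₂ non-regular" do not settle the question by themselves: the closure of regular languages under ∪, ∩, complement and difference applies only when BOTH operands are regular. With a non-regular operand the result can come out regular or non-regular depending on the specific languages, so one has to work out L₁ ∩ L₂ for this particular pair, as above.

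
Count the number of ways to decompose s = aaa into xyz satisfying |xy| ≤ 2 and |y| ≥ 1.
3

For s = 'aaa' with pumping length p = 2:

Constraints: |xy| ≤ 2, |y| > 0

Valid decompositions (|xy| ≤ p, |y| ≥ 1):
  • x='', y='a', z='aa'
  • x='a', y='a', z='a'
  • x='', y='aa', z='a'

Total count: 3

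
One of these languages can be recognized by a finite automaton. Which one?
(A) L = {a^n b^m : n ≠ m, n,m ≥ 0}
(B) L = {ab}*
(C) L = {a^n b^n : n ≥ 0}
(B) {ab}*

(B) L = {ab}* is regular.

This can be recognized by a finite automaton (DFA/NFA).
Regular expressions like {ab}* define regular languages.

The other choices are not regular:
- {a^n b^n : n ≥ 0}: After pumping, the number of a's and b's become unequal
- {a^n b^m : n ≠ m, n,m ≥ 0}: After pumping a's, we can make n = m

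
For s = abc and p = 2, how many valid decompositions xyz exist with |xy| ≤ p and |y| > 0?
3

For s = 'abc' with pumping length p = 2:

Constraints: |xy| ≤ 2, |y| > 0

Valid decompositions (|xy| ≤ p, |y| ≥ 1):
  • x='', y='a', z='bc'
  • x='a', y='b', z='c'
  • x='', y='ab', z='c'

Total count: 3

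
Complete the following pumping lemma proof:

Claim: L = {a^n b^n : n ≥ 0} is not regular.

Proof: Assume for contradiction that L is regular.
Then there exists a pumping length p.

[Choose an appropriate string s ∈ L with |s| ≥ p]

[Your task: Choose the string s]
s = a^p b^p

This string is in L (has equal a's and b's) and has length 2p ≥ p.
Any decomposition xyz with |xy| ≤ p means y consists only of a's,
so pumping will unbalance the counts.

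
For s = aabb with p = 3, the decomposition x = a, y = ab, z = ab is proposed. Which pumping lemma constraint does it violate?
Violated: xyz = s

The decomposition x = a, y = ab, z = ab for s = aabb with p = 3
violates the constraint: xyz = s

xyz = 'a' + 'ab' + 'ab' = 'aabab' ≠ 'aabb' = s. The decomposition doesn't reconstruct s.

Pumping lemma constraints:
1. xyz = s (decomposition is valid)
2. |xy| ≤ p
3. |y| > 0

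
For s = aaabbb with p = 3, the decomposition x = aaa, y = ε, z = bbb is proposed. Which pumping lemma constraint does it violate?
Violated: |y| > 0

The decomposition x = aaa, y = ε, z = bbb for s = aaabbb with p = 3
violates the constraint: |y| > 0

|y| = 0, but the pumping lemma requires |y| > 0 (y must be non-empty).

Pumping lemma constraints:
1. xyz = s (decomposition is valid)
2. |xy| ≤ p
3. |y| > 0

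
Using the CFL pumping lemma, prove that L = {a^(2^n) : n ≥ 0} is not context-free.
Assume for contradiction that L is context-free, and let p ≥ 1 be the pumping length given by the pumping lemma for CFLs.
Choose s = a^(2^p). Then s ∈ L and |s| = 2^p ≥ p.
By the CFL pumping lemma, s = uvxyz for some u, v, x, y, z with |vxy| ≤ p, |vy| ≥ 1, and uv^i xy^i z ∈ L for every i ≥ 0.
All symbols are a's, so only lengths matter: let k = |vy|, with 1 ≤ k ≤ |vxy| ≤ p < 2^p.

Take i = 2: |uv²xy²z| = 2^p + k, and 2^p < 2^p + k < 2^p + 2^p = 2^(p+1).
So the length lies strictly between consecutive powers of two and is not a power of 2; uv²xy²z ∉ L.

This contradicts the CFL pumping lemma, which requires uv^i xy^i z ∈ L for all i ≥ 0.
Hence L = {a^(2^n) : n ≥ 0} is not context-free. ∎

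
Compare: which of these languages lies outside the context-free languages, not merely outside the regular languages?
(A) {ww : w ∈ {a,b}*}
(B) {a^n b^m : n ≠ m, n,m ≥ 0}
(A) {ww : w ∈ {a,b}*}

(A) {ww : w ∈ {a,b}*} requires the CFL pumping lemma.

- {a^n b^m : n ≠ m, n,m ≥ 0} is context-free (but not regular)
  • Can be shown non-regular with the regular pumping lemma
  • After pumping a's, we can make n = m

- {ww : w ∈ {a,b}*} is NOT context-free
  • Requires the CFL pumping lemma to prove
  • Cannot verify equality of two arbitrary substrings

The CFL pumping lemma is "stronger" in that it can prove non-membership
in the larger class of context-free languages.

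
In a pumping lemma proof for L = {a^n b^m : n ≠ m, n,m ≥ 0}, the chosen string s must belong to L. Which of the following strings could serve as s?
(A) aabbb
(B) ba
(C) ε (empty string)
(A) aabbb

The pumping lemma is applied to a string s that lies in L, so first check membership of each option:
- (A) aabbb = a^2 b^3 with 2 ≠ 3, so it is in L ✓
- (B) ba has an a after a b, so it is not of the form a^n b^m and is not in L ✗
- (C) ε = a^0 b^0 has n = m = 0, so it is not in L ✗

Only (A) aabbb is in L, so it is the only candidate that could play the role of s.
(In a complete proof one picks s in terms of the pumping length p so that |s| ≥ p is guaranteed; a fixed string like aabbb illustrates the shape of such an s.)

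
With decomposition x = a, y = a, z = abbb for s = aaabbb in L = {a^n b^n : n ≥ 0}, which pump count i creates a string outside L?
i = 2

xy²z = a · aa · abbb = aaaabbb; aaaabbb has 4 a's and 3 b's; 4 ≠ 3, so it is not in L.
(Other choices also work, e.g. i = 0, 3; only i = 1 is guaranteed to stay in L since xy¹z = s.)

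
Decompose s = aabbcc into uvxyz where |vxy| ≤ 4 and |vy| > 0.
u='a', v='a', x='bb', y='c', z='c'

For s = aabbcc with pumping length p = 4:

One valid decomposition:
- u = 'a'
- v = 'a'
- x = 'bb'
- y = 'c'
- z = 'c'

Verification:
- uvxyz = 'a' + 'a' + 'bb' + 'c' + 'c' = aabbcc ✓
- |vxy| = |'abbc'| = 4 ≤ 4 ✓
- |vy| = |'ac'| = 2 > 0 ✓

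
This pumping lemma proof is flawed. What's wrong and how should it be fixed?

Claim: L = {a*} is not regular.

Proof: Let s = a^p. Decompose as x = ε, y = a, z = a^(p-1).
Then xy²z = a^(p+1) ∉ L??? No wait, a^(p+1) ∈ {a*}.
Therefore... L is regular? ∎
Error: The proof attempts to show a*  is not regular, but a* IS regular!

Correction: a* is a regular language (recognized by a simple DFA with one accepting state and self-loop on 'a'). The pumping lemma can only prove non-regularity, not regularity. For regular languages, pumping always works.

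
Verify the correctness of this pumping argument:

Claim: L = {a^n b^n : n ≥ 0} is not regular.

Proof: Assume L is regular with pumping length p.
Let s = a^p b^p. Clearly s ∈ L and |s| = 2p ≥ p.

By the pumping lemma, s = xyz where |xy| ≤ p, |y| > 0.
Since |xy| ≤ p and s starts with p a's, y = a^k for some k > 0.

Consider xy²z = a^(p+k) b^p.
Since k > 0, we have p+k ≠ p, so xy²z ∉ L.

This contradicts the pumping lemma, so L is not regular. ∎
The proof is correct.

This proof is valid because:
1. The string s = a^p b^p is correctly in L
2. The decomposition analysis is correct: y must consist only of a's
3. The contradiction is valid: pumping increases a's but not b's
4. The conclusion follows logically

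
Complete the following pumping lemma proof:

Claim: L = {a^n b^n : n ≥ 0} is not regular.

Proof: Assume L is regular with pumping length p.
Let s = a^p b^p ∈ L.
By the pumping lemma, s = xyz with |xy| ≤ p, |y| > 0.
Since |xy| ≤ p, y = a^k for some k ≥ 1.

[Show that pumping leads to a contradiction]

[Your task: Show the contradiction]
Consider xy²z = a^(p+k) b^p.

Since k ≥ 1, we have p + k > p.
So xy²z has more a's than b's: (p+k) a's vs p b's.
This means xy²z ∉ L because a^n b^n requires equal counts.

This contradicts the pumping lemma which states xy²z ∈ L.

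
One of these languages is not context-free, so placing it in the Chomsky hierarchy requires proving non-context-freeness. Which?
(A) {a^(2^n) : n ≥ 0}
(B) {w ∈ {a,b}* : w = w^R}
(A) {a^(2^n) : n ≥ 0}

(A) {a^(2^n) : n ≥ 0} requires the CFL pumping lemma.

- {w ∈ {a,b}* : w = w^R} is context-free (but not regular)
  • Can be shown non-regular with the regular pumping lemma
  • After pumping, the string is no longer symmetric

- {a^(2^n) : n ≥ 0} is NOT context-free
  • Requires the CFL pumping lemma to prove
  • Gaps between powers of 2 grow exponentially

The CFL pumping lemma is "stronger" in that it can prove non-membership
in the larger class of context-free languages.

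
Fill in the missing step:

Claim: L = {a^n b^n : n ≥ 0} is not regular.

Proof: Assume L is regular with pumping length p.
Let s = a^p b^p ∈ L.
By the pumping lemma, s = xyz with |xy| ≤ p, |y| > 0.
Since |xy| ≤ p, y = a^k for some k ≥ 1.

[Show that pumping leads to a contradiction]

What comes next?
Consider xy²z = a^(p+k) b^p.

Since k ≥ 1, we have p + k > p.
So xy²z has more a's than b's: (p+k) a's vs p b's.
This means xy²z ∉ L because a^n b^n requires equal counts.

This contradicts the pumping lemma which states xy²z ∈ L.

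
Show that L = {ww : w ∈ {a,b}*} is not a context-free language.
Assume for contradiction that L is context-free, and let p ≥ 1 be the pumping length given by the pumping lemma for CFLs.
Choose s = a^p b^p a^p b^p. Then s ∈ L (take w = a^p b^p) and |s| = 4p ≥ p.
By the CFL pumping lemma, s = uvxyz for some u, v, x, y, z with |vxy| ≤ p, |vy| ≥ 1, and uv^i xy^i z ∈ L for every i ≥ 0.

Write s as four blocks A₁ B₁ A₂ B₂ with A₁ = A₂ = a^p and B₁ = B₂ = b^p. Since |vxy| ≤ p, the window vxy lies inside at most two adjacent blocks. Take i = 0 and let t = uxz, so |t| = 4p − |vy| with 1 ≤ |vy| ≤ p. If |t| is odd, t ∉ L immediately, so assume |vy| is even (hence |vy| ≥ 2) and |t|/2 = 2p − |vy|/2, which satisfies p ≤ |t|/2 ≤ 2p − 1.

Case 1 (vxy inside A₁B₁): t = a^(p−j) b^(p−l) a^p b^p with j + l = |vy|. The second half of t has length < 2p, so it is a suffix of the trailing a^p b^p and ends in b; the first half is a^(p−j) b^(p−l) a^((j+l)/2), which ends in a because (j+l)/2 ≥ 1. The halves differ, so t ∉ L.

Case 2 (vxy inside B₁A₂, straddling the middle): t = a^p b^(p−j) a^(p−l) b^p with j + l = |vy|. If t = ww, then w is a prefix of t of length ≥ p, so w begins with a^p; and w is a suffix of t of length ≥ p, so w ends with b^p. That forces |w| ≥ 2p, contradicting |w| = |t|/2 ≤ 2p − 1. So t ∉ L.

Case 3 (vxy inside A₂B₂): t = a^p b^p a^(p−j) b^(p−l) with j + l = |vy|. The first half of t is a prefix of a^p b^p, so it begins with a; the second half is b^((j+l)/2) a^(p−j) b^(p−l), which begins with b. The halves differ, so t ∉ L.

In every case uv⁰xy⁰z = uxz ∉ L.

This contradicts the CFL pumping lemma, which requires uv^i xy^i z ∈ L for all i ≥ 0.
Hence L = {ww : w ∈ {a,b}*} is not context-free. ∎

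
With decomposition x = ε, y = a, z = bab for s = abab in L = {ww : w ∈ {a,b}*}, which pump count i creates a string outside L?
i = 2

xy²z = ε · aa · bab = aabab; aabab has odd length 5, so it cannot be written as ww and is not in L.
(Other choices also work, e.g. i = 0, 3; only i = 1 is guaranteed to stay in L since xy¹z = s.)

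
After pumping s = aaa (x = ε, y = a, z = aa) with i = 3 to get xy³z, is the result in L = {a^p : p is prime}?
Yes

xy³z = ε · aaa · aa = aaaaa.
aaaaa has length 5, which is prime, so it is in L.
(A single pumped string landing in L is not a contradiction by itself; a non-regularity proof needs some i for which xy^i z ∉ L, for every admissible decomposition.)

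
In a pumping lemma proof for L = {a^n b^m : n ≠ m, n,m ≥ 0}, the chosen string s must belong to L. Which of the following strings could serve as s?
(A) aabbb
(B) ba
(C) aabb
(A) aabbb

The pumping lemma is applied to a string s that lies in L, so first check membership of each option:
- (A) aabbb = a^2 b^3 with 2 ≠ 3, so it is in L ✓
- (B) ba has an a after a b, so it is not of the form a^n b^m and is not in L ✗
- (C) aabb = a^2 b^2 has n = m = 2, so it is not in L ✗

Only (A) aabbb is in L, so it is the only candidate that could play the role of s.
(In a complete proof one picks s in terms of the pumping length p so that |s| ≥ p is guaranteed; a fixed string like aabbb illustrates the shape of such an s.)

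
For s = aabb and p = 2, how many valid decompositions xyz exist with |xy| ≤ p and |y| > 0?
3

For s = 'aabb' with pumping length p = 2:

Constraints: |xy| ≤ 2, |y| > 0

Valid decompositions (|xy| ≤ p, |y| ≥ 1):
  • x='', y='a', z='abb'
  • x='a', y='a', z='bb'
  • x='', y='aa', z='bb'

Total count: 3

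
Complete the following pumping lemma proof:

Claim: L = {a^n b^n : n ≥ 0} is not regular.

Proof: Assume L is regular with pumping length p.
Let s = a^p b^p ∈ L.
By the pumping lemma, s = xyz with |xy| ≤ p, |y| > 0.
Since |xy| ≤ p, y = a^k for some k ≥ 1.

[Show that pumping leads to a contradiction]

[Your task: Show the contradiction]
Consider xy²z = a^(p+k) b^p.

Since k ≥ 1, we have p + k > p.
So xy²z has more a's than b's: (p+k) a's vs p b's.
This means xy²z ∉ L because a^n b^n requires equal counts.

This contradicts the pumping lemma which states xy²z ∈ L.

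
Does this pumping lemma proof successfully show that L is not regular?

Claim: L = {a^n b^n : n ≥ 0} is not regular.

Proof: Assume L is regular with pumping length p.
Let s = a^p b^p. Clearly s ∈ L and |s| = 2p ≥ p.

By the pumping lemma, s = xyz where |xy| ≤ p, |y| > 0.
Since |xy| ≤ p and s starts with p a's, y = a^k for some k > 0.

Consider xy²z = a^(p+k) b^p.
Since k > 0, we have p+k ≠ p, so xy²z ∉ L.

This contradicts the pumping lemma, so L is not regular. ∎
The proof is correct.

This proof is valid because:
1. The string s = a^p b^p is correctly in L
2. The decomposition analysis is correct: y must consist only of a's
3. The contradiction is valid: pumping increases a's but not b's
4. The conclusion follows logically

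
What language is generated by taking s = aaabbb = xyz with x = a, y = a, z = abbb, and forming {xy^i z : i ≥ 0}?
{xy^i z : i ≥ 0} = {a^(2+i) b^3 : i ≥ 0} = {aabbb, aaabbb, aaaabbb, ...}

With x = a, y = a, z = abbb: Starting with aaabbb and pumping the second 'a', we get strings with 2+i a's followed by 3 b's for i = 0, 1, 2, ...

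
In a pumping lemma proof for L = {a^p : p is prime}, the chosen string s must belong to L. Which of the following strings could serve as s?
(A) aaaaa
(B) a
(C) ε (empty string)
(A) aaaaa

The pumping lemma is applied to a string s that lies in L, so first check membership of each option:
- (A) aaaaa has length 5, which is prime, so it is in L ✓
- (B) a has length 1, which is not prime, so it is not in L ✗
- (C) ε has length 0, which is not prime, so it is not in L ✗

Only (A) aaaaa is in L, so it is the only candidate that could play the role of s.
(In a complete proof one picks s in terms of the pumping length p so that |s| ≥ p is guaranteed; a fixed string like aaaaa illustrates the shape of such an s.)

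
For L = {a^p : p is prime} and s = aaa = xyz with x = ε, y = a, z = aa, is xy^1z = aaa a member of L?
Yes

xy¹z = ε · a · aa = aaa.
aaa has length 3, which is prime, so it is in L.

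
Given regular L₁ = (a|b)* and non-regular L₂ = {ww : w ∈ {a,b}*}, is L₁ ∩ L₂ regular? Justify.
No — L₁ ∩ L₂ is not regular.

(a|b)* is all strings over {a,b}, so L₁ ∩ L₂ = {ww : w ∈ {a,b}*} = L₂ itself, which is not regular (pump s = a^p b a^p b).

Note that the bare facts "L₁ regular, L₂ non-regular" do not settle the question by themselves: the closure of regular languages under ∪, ∩, complement and difference applies only when BOTH operands are regular. With a non-regular operand the result can come out regular or non-regular depending on the specific languages, so one has to work out L₁ ∩ L₂ for this particular pair, as above.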